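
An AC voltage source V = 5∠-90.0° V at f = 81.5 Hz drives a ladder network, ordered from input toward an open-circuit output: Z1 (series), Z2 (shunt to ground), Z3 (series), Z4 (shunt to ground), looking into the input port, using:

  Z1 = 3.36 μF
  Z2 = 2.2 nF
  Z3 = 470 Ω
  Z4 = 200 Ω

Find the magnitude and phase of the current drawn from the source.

Step 1 — Angular frequency: ω = 2π·f = 2π·81.5 = 512.1 rad/s.
Step 2 — Component impedances:
  Z1: Z = 1/(jωC) = -j/(ω·C) = 0 - j581.2 Ω
  Z2: Z = 1/(jωC) = -j/(ω·C) = 0 - j8.876e+05 Ω
  Z3: Z = R = 470 Ω
  Z4: Z = R = 200 Ω
Step 3 — Ladder network (open output): work backward from the far end, alternating series and parallel combinations. Z_in = 670 - j581.7 Ω = 887.3∠-41.0° Ω.
Step 4 — Source phasor: V = 5∠-90.0° V = 0 - j5 V.
Step 5 — Ohm's law: I = V / Z_total = (0 - j5) / (670 - j581.7) = 0.003694 - j0.004255 A.
Step 6 — Convert to polar: |I| = 0.005635 A, ∠I = -49.0°.

I = 0.005635∠-49.0° A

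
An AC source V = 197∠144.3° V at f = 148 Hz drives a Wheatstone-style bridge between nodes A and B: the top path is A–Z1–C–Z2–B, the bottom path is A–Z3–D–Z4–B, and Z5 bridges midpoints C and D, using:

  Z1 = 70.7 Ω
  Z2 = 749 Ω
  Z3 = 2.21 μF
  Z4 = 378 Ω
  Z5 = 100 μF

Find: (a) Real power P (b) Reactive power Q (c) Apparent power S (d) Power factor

Step 1 — Angular frequency: ω = 2π·f = 2π·148 = 929.9 rad/s.
Step 2 — Component impedances:
  Z1: Z = R = 70.7 Ω
  Z2: Z = R = 749 Ω
  Z3: Z = 1/(jωC) = -j/(ω·C) = 0 - j486.6 Ω
  Z4: Z = R = 378 Ω
  Z5: Z = 1/(jωC) = -j/(ω·C) = 0 - j10.75 Ω
Step 3 — Bridge requires nodal analysis (the Z5 bridge couples midpoints C and D, so the two paths cannot be reduced to a simple series/parallel combination). Setting node B to ground and injecting 1 A at node A, the 3-node admittance system at A, C, D solves to V_A = Z_AB = 318.6 - j14.23 Ω = 318.9∠-2.6° Ω.
Step 4 — Source phasor: V = 197∠144.3° V = -160 + j115 V.
Step 5 — Current: I = V / Z = -0.5173 + j0.3377 A = 0.6178∠146.9° A.
Step 6 — Complex power: S = V·I* = 121.6 - j5.432 VA.
Step 7 — Real power: P = Re(S) = 121.6 W.
Step 8 — Reactive power: Q = Im(S) = -5.432 VAR.
Step 9 — Apparent power: |S| = 121.7 VA.
Step 10 — Power factor: PF = P/|S| = 0.999 (leading).

(a) P = 121.6 W  (b) Q = -5.432 VAR  (c) S = 121.7 VA  (d) PF = 0.999 (leading)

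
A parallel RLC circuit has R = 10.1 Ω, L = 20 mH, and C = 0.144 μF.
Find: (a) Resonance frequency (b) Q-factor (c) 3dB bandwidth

Step 1 — Resonance: ω₀ = 1/√(LC) = 1/√(0.02·1.44e-07) = 1.863e+04 rad/s.
Step 2 — f₀ = ω₀/(2π) = 2966 Hz.
Step 3 — Parallel Q: Q = R/(ω₀L) = 10.1/(1.863e+04·0.02) = 0.0271.
Step 4 — Bandwidth: Δω = ω₀/Q = 6.876e+05 rad/s; BW = Δω/(2π) = 1.094e+05 Hz.

(a) f₀ = 2966 Hz  (b) Q = 0.0271  (c) BW = 1.094e+05 Hz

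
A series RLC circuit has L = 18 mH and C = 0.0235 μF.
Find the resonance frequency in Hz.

Step 1 — Resonance condition Im(Z)=0 gives ω₀ = 1/√(LC).
Step 2 — ω₀ = 1/√(0.018·2.35e-08) = 4.862e+04 rad/s.
Step 3 — f₀ = ω₀/(2π) = 7738 Hz.

f₀ = 7738 Hz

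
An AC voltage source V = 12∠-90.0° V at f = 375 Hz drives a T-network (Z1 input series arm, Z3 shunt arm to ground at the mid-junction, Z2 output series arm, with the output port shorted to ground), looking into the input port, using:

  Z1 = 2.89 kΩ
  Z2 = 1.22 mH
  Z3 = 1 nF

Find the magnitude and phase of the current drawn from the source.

Step 1 — Angular frequency: ω = 2π·f = 2π·375 = 2356 rad/s.
Step 2 — Component impedances:
  Z1: Z = R = 2890 Ω
  Z2: Z = jωL = j·2356·0.00122 = 0 + j2.875 Ω
  Z3: Z = 1/(jωC) = -j/(ω·C) = 0 - j4.244e+05 Ω
Step 3 — With the output port shorted to ground, the output series arm Z2 runs from the junction to ground; the shunt arm Z3 also runs from the junction to ground. They appear in parallel: Z3 || Z2 = 0 + j2.875 Ω.
Step 4 — Series with input arm Z1: Z_in = Z1 + (Z3 || Z2) = 2890 + j2.875 Ω = 2890∠0.1° Ω.
Step 5 — Source phasor: V = 12∠-90.0° V = 0 - j12 V.
Step 6 — Ohm's law: I = V / Z_total = (0 - j12) / (2890 + j2.875) = -4.13e-06 - j0.004152 A.
Step 7 — Convert to polar: |I| = 0.004152 A, ∠I = -90.1°.

I = 0.004152∠-90.1° A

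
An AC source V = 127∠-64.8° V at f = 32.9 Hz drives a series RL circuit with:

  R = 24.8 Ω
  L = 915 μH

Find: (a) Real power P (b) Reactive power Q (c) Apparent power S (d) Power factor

Step 1 — Angular frequency: ω = 2π·f = 2π·32.9 = 206.7 rad/s.
Step 2 — Component impedances:
  R: Z = R = 24.8 Ω
  L: Z = jωL = j·206.7·0.000915 = 0 + j0.1891 Ω
Step 3 — Series combination: Z_total = R + L = 24.8 + j0.1891 Ω = 24.8∠0.4° Ω.
Step 4 — Source phasor: V = 127∠-64.8° V = 54.07 - j114.9 V.
Step 5 — Current: I = V / Z = 2.145 - j4.65 A = 5.121∠-65.2° A.
Step 6 — Complex power: S = V·I* = 650.3 + j4.96 VA.
Step 7 — Real power: P = Re(S) = 650.3 W.
Step 8 — Reactive power: Q = Im(S) = 4.96 VAR.
Step 9 — Apparent power: |S| = 650.3 VA.
Step 10 — Power factor: PF = P/|S| = 1 (lagging).

(a) P = 650.3 W  (b) Q = 4.96 VAR  (c) S = 650.3 VA  (d) PF = 1 (lagging)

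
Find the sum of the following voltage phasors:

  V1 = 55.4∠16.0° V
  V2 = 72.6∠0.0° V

Step 1 — Convert each phasor to rectangular form:
  V1 = 55.4·(cos(16.0°) + j·sin(16.0°)) = 53.25 + j15.27 V
  V2 = 72.6·(cos(0.0°) + j·sin(0.0°)) = 72.6 V
Step 2 — Sum components: V_total = 125.9 + j15.27 V.
Step 3 — Convert to polar: |V_total| = 126.8 V, ∠V_total = 6.9°.

V_total = 126.8∠6.9° V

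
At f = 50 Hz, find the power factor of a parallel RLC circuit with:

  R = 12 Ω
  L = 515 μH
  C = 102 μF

Step 1 — Angular frequency: ω = 2π·f = 2π·50 = 314.2 rad/s.
Step 2 — Component impedances:
  R: Z = R = 12 Ω
  L: Z = jωL = j·314.2·0.000515 = 0 + j0.1618 Ω
  C: Z = 1/(jωC) = -j/(ω·C) = 0 - j31.21 Ω
Step 3 — Parallel combination: 1/Z_total = 1/R + 1/L + 1/C; Z_total = 0.002204 + j0.1626 Ω = 0.1626∠89.2° Ω.
Step 4 — Power factor: PF = cos(φ) = Re(Z)/|Z| = 0.002204/0.1626 = 0.01355.
Step 5 — Type: Im(Z) = 0.1626 ⇒ lagging (phase φ = 89.2°).

PF = 0.01355 (lagging, φ = 89.2°)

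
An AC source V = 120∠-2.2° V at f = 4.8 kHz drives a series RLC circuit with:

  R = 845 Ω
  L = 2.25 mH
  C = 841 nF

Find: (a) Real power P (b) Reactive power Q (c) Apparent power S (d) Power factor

Step 1 — Angular frequency: ω = 2π·f = 2π·4800 = 3.016e+04 rad/s.
Step 2 — Component impedances:
  R: Z = R = 845 Ω
  L: Z = jωL = j·3.016e+04·0.00225 = 0 + j67.86 Ω
  C: Z = 1/(jωC) = -j/(ω·C) = 0 - j39.43 Ω
Step 3 — Series combination: Z_total = R + L + C = 845 + j28.43 Ω = 845.5∠1.9° Ω.
Step 4 — Source phasor: V = 120∠-2.2° V = 119.9 - j4.607 V.
Step 5 — Current: I = V / Z = 0.1416 - j0.01021 A = 0.1419∠-4.1° A.
Step 6 — Complex power: S = V·I* = 17.02 + j0.5728 VA.
Step 7 — Real power: P = Re(S) = 17.02 W.
Step 8 — Reactive power: Q = Im(S) = 0.5728 VAR.
Step 9 — Apparent power: |S| = 17.03 VA.
Step 10 — Power factor: PF = P/|S| = 0.9994 (lagging).

(a) P = 17.02 W  (b) Q = 0.5728 VAR  (c) S = 17.03 VA  (d) PF = 0.9994 (lagging)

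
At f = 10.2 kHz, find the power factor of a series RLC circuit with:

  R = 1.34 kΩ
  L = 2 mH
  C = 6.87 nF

Step 1 — Angular frequency: ω = 2π·f = 2π·1.02e+04 = 6.409e+04 rad/s.
Step 2 — Component impedances:
  R: Z = R = 1340 Ω
  L: Z = jωL = j·6.409e+04·0.002 = 0 + j128.2 Ω
  C: Z = 1/(jωC) = -j/(ω·C) = 0 - j2271 Ω
Step 3 — Series combination: Z_total = R + L + C = 1340 - j2143 Ω = 2528∠-58.0° Ω.
Step 4 — Power factor: PF = cos(φ) = Re(Z)/|Z| = 1340/2527.5 = 0.5302.
Step 5 — Type: Im(Z) = -2143 ⇒ leading (phase φ = -58.0°).

PF = 0.5302 (leading, φ = -58.0°)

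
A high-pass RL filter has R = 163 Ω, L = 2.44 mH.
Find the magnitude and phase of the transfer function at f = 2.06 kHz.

Step 1 — Angular frequency: ω = 2π·2060 = 1.294e+04 rad/s.
Step 2 — Transfer function: H(jω) = jωL/(R + jωL).
Step 3 — Numerator jωL = j·31.58; denominator R + jωL = 163 + j31.58.
Step 4 — H = 0.03618 + j0.1867.
Step 5 — Magnitude: |H| = 0.1902 (-14.4 dB); phase: φ = 79.0°.

|H| = 0.1902 (-14.4 dB), φ = 79.0°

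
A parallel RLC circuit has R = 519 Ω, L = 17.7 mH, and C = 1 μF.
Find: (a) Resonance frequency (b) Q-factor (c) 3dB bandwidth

Step 1 — Resonance: ω₀ = 1/√(LC) = 1/√(0.0177·1e-06) = 7516 rad/s.
Step 2 — f₀ = ω₀/(2π) = 1196 Hz.
Step 3 — Parallel Q: Q = R/(ω₀L) = 519/(7516·0.0177) = 3.901.
Step 4 — Bandwidth: Δω = ω₀/Q = 1927 rad/s; BW = Δω/(2π) = 306.7 Hz.

(a) f₀ = 1196 Hz  (b) Q = 3.901  (c) BW = 306.7 Hz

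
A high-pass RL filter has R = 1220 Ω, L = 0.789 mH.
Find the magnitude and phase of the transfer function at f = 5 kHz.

Step 1 — Angular frequency: ω = 2π·5000 = 3.142e+04 rad/s.
Step 2 — Transfer function: H(jω) = jωL/(R + jωL).
Step 3 — Numerator jωL = j·24.79; denominator R + jωL = 1220 + j24.79.
Step 4 — H = 0.0004126 + j0.02031.
Step 5 — Magnitude: |H| = 0.02031 (-33.8 dB); phase: φ = 88.8°.

|H| = 0.02031 (-33.8 dB), φ = 88.8°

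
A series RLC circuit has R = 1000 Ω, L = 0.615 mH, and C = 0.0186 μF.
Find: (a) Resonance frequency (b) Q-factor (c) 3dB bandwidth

Step 1 — Resonance: ω₀ = 1/√(LC) = 1/√(0.000615·1.86e-08) = 2.957e+05 rad/s.
Step 2 — f₀ = ω₀/(2π) = 4.706e+04 Hz.
Step 3 — Series Q: Q = ω₀L/R = 2.957e+05·0.000615/1000 = 0.1818.
Step 4 — Bandwidth: Δω = ω₀/Q = 1.626e+06 rad/s; BW = Δω/(2π) = 2.588e+05 Hz.

(a) f₀ = 4.706e+04 Hz  (b) Q = 0.1818  (c) BW = 2.588e+05 Hz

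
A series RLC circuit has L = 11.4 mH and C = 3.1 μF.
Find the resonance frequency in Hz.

Step 1 — Resonance condition Im(Z)=0 gives ω₀ = 1/√(LC).
Step 2 — ω₀ = 1/√(0.0114·3.1e-06) = 5319 rad/s.
Step 3 — f₀ = ω₀/(2π) = 846.6 Hz.

f₀ = 846.6 Hz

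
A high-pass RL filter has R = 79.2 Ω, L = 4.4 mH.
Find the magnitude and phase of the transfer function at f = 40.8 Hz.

Step 1 — Angular frequency: ω = 2π·40.8 = 256.4 rad/s.
Step 2 — Transfer function: H(jω) = jωL/(R + jωL).
Step 3 — Numerator jωL = j·1.128; denominator R + jωL = 79.2 + j1.128.
Step 4 — H = 0.0002028 + j0.01424.
Step 5 — Magnitude: |H| = 0.01424 (-36.9 dB); phase: φ = 89.2°.

|H| = 0.01424 (-36.9 dB), φ = 89.2°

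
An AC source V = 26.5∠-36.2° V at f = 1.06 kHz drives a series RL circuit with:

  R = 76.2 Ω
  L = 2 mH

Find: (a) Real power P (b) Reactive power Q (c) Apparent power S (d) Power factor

Step 1 — Angular frequency: ω = 2π·f = 2π·1060 = 6660 rad/s.
Step 2 — Component impedances:
  R: Z = R = 76.2 Ω
  L: Z = jωL = j·6660·0.002 = 0 + j13.32 Ω
Step 3 — Series combination: Z_total = R + L = 76.2 + j13.32 Ω = 77.36∠9.9° Ω.
Step 4 — Source phasor: V = 26.5∠-36.2° V = 21.38 - j15.65 V.
Step 5 — Current: I = V / Z = 0.2375 - j0.2469 A = 0.3426∠-46.1° A.
Step 6 — Complex power: S = V·I* = 8.943 + j1.563 VA.
Step 7 — Real power: P = Re(S) = 8.943 W.
Step 8 — Reactive power: Q = Im(S) = 1.563 VAR.
Step 9 — Apparent power: |S| = 9.078 VA.
Step 10 — Power factor: PF = P/|S| = 0.9851 (lagging).

(a) P = 8.943 W  (b) Q = 1.563 VAR  (c) S = 9.078 VA  (d) PF = 0.9851 (lagging)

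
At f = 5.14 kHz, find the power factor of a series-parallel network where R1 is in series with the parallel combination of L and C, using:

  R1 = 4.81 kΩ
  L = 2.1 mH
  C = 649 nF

Step 1 — Angular frequency: ω = 2π·f = 2π·5140 = 3.23e+04 rad/s.
Step 2 — Component impedances:
  R1: Z = R = 4810 Ω
  L: Z = jωL = j·3.23e+04·0.0021 = 0 + j67.82 Ω
  C: Z = 1/(jωC) = -j/(ω·C) = 0 - j47.71 Ω
Step 3 — Parallel branch: L || C = 1/(1/L + 1/C) = 0 - j160.9 Ω.
Step 4 — Series with R1: Z_total = R1 + (L || C) = 4810 - j160.9 Ω = 4813∠-1.9° Ω.
Step 5 — Power factor: PF = cos(φ) = Re(Z)/|Z| = 4810/4813 = 0.9994.
Step 6 — Type: Im(Z) = -160.9 ⇒ leading (phase φ = -1.9°).

PF = 0.9994 (leading, φ = -1.9°)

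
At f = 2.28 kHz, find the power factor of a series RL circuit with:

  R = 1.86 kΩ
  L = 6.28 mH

Step 1 — Angular frequency: ω = 2π·f = 2π·2280 = 1.433e+04 rad/s.
Step 2 — Component impedances:
  R: Z = R = 1860 Ω
  L: Z = jωL = j·1.433e+04·0.00628 = 0 + j89.97 Ω
Step 3 — Series combination: Z_total = R + L = 1860 + j89.97 Ω = 1862∠2.8° Ω.
Step 4 — Power factor: PF = cos(φ) = Re(Z)/|Z| = 1860/1862.2 = 0.9988.
Step 5 — Type: Im(Z) = 89.97 ⇒ lagging (phase φ = 2.8°).

PF = 0.9988 (lagging, φ = 2.8°)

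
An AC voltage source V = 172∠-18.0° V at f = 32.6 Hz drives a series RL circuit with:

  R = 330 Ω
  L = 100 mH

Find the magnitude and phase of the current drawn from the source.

Step 1 — Angular frequency: ω = 2π·f = 2π·32.6 = 204.8 rad/s.
Step 2 — Component impedances:
  R: Z = R = 330 Ω
  L: Z = jωL = j·204.8·0.1 = 0 + j20.48 Ω
Step 3 — Series combination: Z_total = R + L = 330 + j20.48 Ω = 330.6∠3.6° Ω.
Step 4 — Source phasor: V = 172∠-18.0° V = 163.6 - j53.15 V.
Step 5 — Ohm's law: I = V / Z_total = (163.6 - j53.15) / (330 + j20.48) = 0.4838 - j0.1911 A.
Step 6 — Convert to polar: |I| = 0.5202 A, ∠I = -21.6°.

I = 0.5202∠-21.6° A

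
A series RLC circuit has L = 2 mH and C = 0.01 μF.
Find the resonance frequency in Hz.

Step 1 — Resonance condition Im(Z)=0 gives ω₀ = 1/√(LC).
Step 2 — ω₀ = 1/√(0.002·1e-08) = 2.236e+05 rad/s.
Step 3 — f₀ = ω₀/(2π) = 3.559e+04 Hz.

f₀ = 3.559e+04 Hz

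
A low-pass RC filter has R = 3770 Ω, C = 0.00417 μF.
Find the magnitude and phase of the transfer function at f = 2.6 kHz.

Step 1 — Angular frequency: ω = 2π·2600 = 1.634e+04 rad/s.
Step 2 — Transfer function: H(jω) = 1/(1 + jωRC).
Step 3 — Denominator: 1 + jωRC = 1 + j·1.634e+04·3770·4.17e-09 = 1 + j0.2568.
Step 4 — H = 0.9381 - j0.2409.
Step 5 — Magnitude: |H| = 0.9686 (-0.3 dB); phase: φ = -14.4°.

|H| = 0.9686 (-0.3 dB), φ = -14.4°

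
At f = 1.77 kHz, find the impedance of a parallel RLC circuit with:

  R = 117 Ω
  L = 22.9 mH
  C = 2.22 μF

Step 1 — Angular frequency: ω = 2π·f = 2π·1770 = 1.112e+04 rad/s.
Step 2 — Component impedances:
  R: Z = R = 117 Ω
  L: Z = jωL = j·1.112e+04·0.0229 = 0 + j254.7 Ω
  C: Z = 1/(jωC) = -j/(ω·C) = 0 - j40.5 Ω
Step 3 — Parallel combination: 1/Z_total = 1/R + 1/L + 1/C; Z_total = 16.95 - j41.18 Ω = 44.54∠-67.6° Ω.

Z = 16.95 - j41.18 Ω = 44.54∠-67.6° Ω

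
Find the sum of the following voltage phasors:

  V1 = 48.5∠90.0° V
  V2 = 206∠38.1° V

Step 1 — Convert each phasor to rectangular form:
  V1 = 48.5·(cos(90.0°) + j·sin(90.0°)) = 0 + j48.5 V
  V2 = 206·(cos(38.1°) + j·sin(38.1°)) = 162.1 + j127.1 V
Step 2 — Sum components: V_total = 162.1 + j175.6 V.
Step 3 — Convert to polar: |V_total| = 239 V, ∠V_total = 47.3°.

V_total = 239∠47.3° V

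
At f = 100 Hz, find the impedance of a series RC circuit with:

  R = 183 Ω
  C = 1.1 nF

Step 1 — Angular frequency: ω = 2π·f = 2π·100 = 628.3 rad/s.
Step 2 — Component impedances:
  R: Z = R = 183 Ω
  C: Z = 1/(jωC) = -j/(ω·C) = 0 - j1.447e+06 Ω
Step 3 — Series combination: Z_total = R + C = 183 - j1.447e+06 Ω = 1.447e+06∠-90.0° Ω.

Z = 183 - j1.447e+06 Ω = 1.447e+06∠-90.0° Ω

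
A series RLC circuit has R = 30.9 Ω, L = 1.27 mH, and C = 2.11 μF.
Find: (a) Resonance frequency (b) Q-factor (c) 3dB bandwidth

Step 1 — Resonance: ω₀ = 1/√(LC) = 1/√(0.00127·2.11e-06) = 1.932e+04 rad/s.
Step 2 — f₀ = ω₀/(2π) = 3075 Hz.
Step 3 — Series Q: Q = ω₀L/R = 1.932e+04·0.00127/30.9 = 0.794.
Step 4 — Bandwidth: Δω = ω₀/Q = 2.433e+04 rad/s; BW = Δω/(2π) = 3872 Hz.

(a) f₀ = 3075 Hz  (b) Q = 0.794  (c) BW = 3872 Hz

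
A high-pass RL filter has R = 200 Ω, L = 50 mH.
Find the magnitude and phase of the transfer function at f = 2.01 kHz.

Step 1 — Angular frequency: ω = 2π·2010 = 1.263e+04 rad/s.
Step 2 — Transfer function: H(jω) = jωL/(R + jωL).
Step 3 — Numerator jωL = j·631.5; denominator R + jωL = 200 + j631.5.
Step 4 — H = 0.9088 + j0.2879.
Step 5 — Magnitude: |H| = 0.9533 (-0.4 dB); phase: φ = 17.6°.

|H| = 0.9533 (-0.4 dB), φ = 17.6°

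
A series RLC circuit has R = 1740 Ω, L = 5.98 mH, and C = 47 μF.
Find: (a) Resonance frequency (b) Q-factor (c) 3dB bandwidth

Step 1 — Resonance: ω₀ = 1/√(LC) = 1/√(0.00598·4.7e-05) = 1886 rad/s.
Step 2 — f₀ = ω₀/(2π) = 300.2 Hz.
Step 3 — Series Q: Q = ω₀L/R = 1886·0.00598/1740 = 0.006483.
Step 4 — Bandwidth: Δω = ω₀/Q = 2.91e+05 rad/s; BW = Δω/(2π) = 4.631e+04 Hz.

(a) f₀ = 300.2 Hz  (b) Q = 0.006483  (c) BW = 4.631e+04 Hz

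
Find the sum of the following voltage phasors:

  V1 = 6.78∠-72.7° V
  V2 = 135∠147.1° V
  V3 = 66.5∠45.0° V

Step 1 — Convert each phasor to rectangular form:
  V1 = 6.78·(cos(-72.7°) + j·sin(-72.7°)) = 2.016 - j6.473 V
  V2 = 135·(cos(147.1°) + j·sin(147.1°)) = -113.3 + j73.33 V
  V3 = 66.5·(cos(45.0°) + j·sin(45.0°)) = 47.02 + j47.02 V
Step 2 — Sum components: V_total = -64.31 + j113.9 V.
Step 3 — Convert to polar: |V_total| = 130.8 V, ∠V_total = 119.5°.

V_total = 130.8∠119.5° V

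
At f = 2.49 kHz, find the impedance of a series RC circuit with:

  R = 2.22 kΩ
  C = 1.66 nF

Step 1 — Angular frequency: ω = 2π·f = 2π·2490 = 1.565e+04 rad/s.
Step 2 — Component impedances:
  R: Z = R = 2220 Ω
  C: Z = 1/(jωC) = -j/(ω·C) = 0 - j3.85e+04 Ω
Step 3 — Series combination: Z_total = R + C = 2220 - j3.85e+04 Ω = 3.857e+04∠-86.7° Ω.

Z = 2220 - j3.85e+04 Ω = 3.857e+04∠-86.7° Ω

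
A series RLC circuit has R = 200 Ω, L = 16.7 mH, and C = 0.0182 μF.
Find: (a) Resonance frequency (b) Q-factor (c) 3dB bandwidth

Step 1 — Resonance condition Im(Z)=0 gives ω₀ = 1/√(LC).
Step 2 — ω₀ = 1/√(0.0167·1.82e-08) = 5.736e+04 rad/s.
Step 3 — f₀ = ω₀/(2π) = 9129 Hz.
Step 4 — Series Q: Q = ω₀L/R = 5.736e+04·0.0167/200 = 4.79.
Step 5 — 3dB bandwidth: Δω = ω₀/Q = 1.198e+04 rad/s; BW = Δω/(2π) = 1906 Hz.

(a) f₀ = 9129 Hz  (b) Q = 4.79  (c) BW = 1906 Hz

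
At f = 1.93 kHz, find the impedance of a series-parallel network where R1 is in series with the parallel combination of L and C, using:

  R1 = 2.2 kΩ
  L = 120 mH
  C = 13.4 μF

Step 1 — Angular frequency: ω = 2π·f = 2π·1930 = 1.213e+04 rad/s.
Step 2 — Component impedances:
  R1: Z = R = 2200 Ω
  L: Z = jωL = j·1.213e+04·0.12 = 0 + j1455 Ω
  C: Z = 1/(jωC) = -j/(ω·C) = 0 - j6.154 Ω
Step 3 — Parallel branch: L || C = 1/(1/L + 1/C) = 0 - j6.18 Ω.
Step 4 — Series with R1: Z_total = R1 + (L || C) = 2200 - j6.18 Ω = 2200∠-0.2° Ω.

Z = 2200 - j6.18 Ω = 2200∠-0.2° Ω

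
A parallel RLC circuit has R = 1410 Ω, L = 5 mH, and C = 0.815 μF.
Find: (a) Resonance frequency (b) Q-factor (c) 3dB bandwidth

Step 1 — Resonance: ω₀ = 1/√(LC) = 1/√(0.005·8.15e-07) = 1.567e+04 rad/s.
Step 2 — f₀ = ω₀/(2π) = 2493 Hz.
Step 3 — Parallel Q: Q = R/(ω₀L) = 1410/(1.567e+04·0.005) = 18.
Step 4 — Bandwidth: Δω = ω₀/Q = 870.2 rad/s; BW = Δω/(2π) = 138.5 Hz.

(a) f₀ = 2493 Hz  (b) Q = 18  (c) BW = 138.5 Hz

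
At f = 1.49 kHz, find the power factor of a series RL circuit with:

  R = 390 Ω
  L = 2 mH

Step 1 — Angular frequency: ω = 2π·f = 2π·1490 = 9362 rad/s.
Step 2 — Component impedances:
  R: Z = R = 390 Ω
  L: Z = jωL = j·9362·0.002 = 0 + j18.72 Ω
Step 3 — Series combination: Z_total = R + L = 390 + j18.72 Ω = 390.4∠2.7° Ω.
Step 4 — Power factor: PF = cos(φ) = Re(Z)/|Z| = 390/390.45 = 0.9988.
Step 5 — Type: Im(Z) = 18.72 ⇒ lagging (phase φ = 2.7°).

PF = 0.9988 (lagging, φ = 2.7°)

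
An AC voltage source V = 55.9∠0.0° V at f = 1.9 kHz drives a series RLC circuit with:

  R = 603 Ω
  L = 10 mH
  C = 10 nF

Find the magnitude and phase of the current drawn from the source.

Step 1 — Angular frequency: ω = 2π·f = 2π·1900 = 1.194e+04 rad/s.
Step 2 — Component impedances:
  R: Z = R = 603 Ω
  L: Z = jωL = j·1.194e+04·0.01 = 0 + j119.4 Ω
  C: Z = 1/(jωC) = -j/(ω·C) = 0 - j8377 Ω
Step 3 — Series combination: Z_total = R + L + C = 603 - j8257 Ω = 8279∠-85.8° Ω.
Step 4 — Source phasor: V = 55.9∠0.0° V = 55.9 V.
Step 5 — Ohm's law: I = V / Z_total = (55.9) / (603 - j8257) = 0.0004918 + j0.006734 A.
Step 6 — Convert to polar: |I| = 0.006752 A, ∠I = 85.8°.

I = 0.006752∠85.8° A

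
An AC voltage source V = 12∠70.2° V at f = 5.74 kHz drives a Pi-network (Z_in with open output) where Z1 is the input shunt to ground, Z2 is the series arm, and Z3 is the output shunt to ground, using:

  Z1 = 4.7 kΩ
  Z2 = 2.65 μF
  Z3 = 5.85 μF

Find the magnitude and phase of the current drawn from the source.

Step 1 — Angular frequency: ω = 2π·f = 2π·5740 = 3.607e+04 rad/s.
Step 2 — Component impedances:
  Z1: Z = R = 4700 Ω
  Z2: Z = 1/(jωC) = -j/(ω·C) = 0 - j10.46 Ω
  Z3: Z = 1/(jωC) = -j/(ω·C) = 0 - j4.74 Ω
Step 3 — With open output, the series arm Z2 and the output shunt Z3 appear in series to ground: Z2 + Z3 = 0 - j15.2 Ω.
Step 4 — Parallel with input shunt Z1: Z_in = Z1 || (Z2 + Z3) = 0.04918 - j15.2 Ω = 15.2∠-89.8° Ω.
Step 5 — Source phasor: V = 12∠70.2° V = 4.065 + j11.29 V.
Step 6 — Ohm's law: I = V / Z_total = (4.065 + j11.29) / (0.04918 - j15.2) = -0.7418 + j0.2698 A.
Step 7 — Convert to polar: |I| = 0.7893 A, ∠I = 160.0°.

I = 0.7893∠160.0° A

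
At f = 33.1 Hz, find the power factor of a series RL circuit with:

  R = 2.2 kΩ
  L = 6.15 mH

Step 1 — Angular frequency: ω = 2π·f = 2π·33.1 = 208 rad/s.
Step 2 — Component impedances:
  R: Z = R = 2200 Ω
  L: Z = jωL = j·208·0.00615 = 0 + j1.279 Ω
Step 3 — Series combination: Z_total = R + L = 2200 + j1.279 Ω = 2200∠0.0° Ω.
Step 4 — Power factor: PF = cos(φ) = Re(Z)/|Z| = 2200/2200 = 1.
Step 5 — Type: Im(Z) = 1.279 ⇒ lagging (phase φ = 0.0°).

PF = 1 (lagging, φ = 0.0°)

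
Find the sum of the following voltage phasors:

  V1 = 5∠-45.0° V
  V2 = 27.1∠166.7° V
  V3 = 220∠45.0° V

Step 1 — Convert each phasor to rectangular form:
  V1 = 5·(cos(-45.0°) + j·sin(-45.0°)) = 3.536 - j3.536 V
  V2 = 27.1·(cos(166.7°) + j·sin(166.7°)) = -26.37 + j6.234 V
  V3 = 220·(cos(45.0°) + j·sin(45.0°)) = 155.6 + j155.6 V
Step 2 — Sum components: V_total = 132.7 + j158.3 V.
Step 3 — Convert to polar: |V_total| = 206.6 V, ∠V_total = 50.0°.

V_total = 206.6∠50.0° V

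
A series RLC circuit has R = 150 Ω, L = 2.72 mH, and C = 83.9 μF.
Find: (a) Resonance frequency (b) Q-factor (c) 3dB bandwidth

Step 1 — Resonance condition Im(Z)=0 gives ω₀ = 1/√(LC).
Step 2 — ω₀ = 1/√(0.00272·8.39e-05) = 2093 rad/s.
Step 3 — f₀ = ω₀/(2π) = 333.2 Hz.
Step 4 — Series Q: Q = ω₀L/R = 2093·0.00272/150 = 0.03796.
Step 5 — 3dB bandwidth: Δω = ω₀/Q = 5.515e+04 rad/s; BW = Δω/(2π) = 8777 Hz.

(a) f₀ = 333.2 Hz  (b) Q = 0.03796  (c) BW = 8777 Hz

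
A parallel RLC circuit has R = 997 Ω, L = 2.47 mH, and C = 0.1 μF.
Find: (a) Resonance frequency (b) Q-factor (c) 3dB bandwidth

Step 1 — Resonance: ω₀ = 1/√(LC) = 1/√(0.00247·1e-07) = 6.363e+04 rad/s.
Step 2 — f₀ = ω₀/(2π) = 1.013e+04 Hz.
Step 3 — Parallel Q: Q = R/(ω₀L) = 997/(6.363e+04·0.00247) = 6.344.
Step 4 — Bandwidth: Δω = ω₀/Q = 1.003e+04 rad/s; BW = Δω/(2π) = 1596 Hz.

(a) f₀ = 1.013e+04 Hz  (b) Q = 6.344  (c) BW = 1596 Hz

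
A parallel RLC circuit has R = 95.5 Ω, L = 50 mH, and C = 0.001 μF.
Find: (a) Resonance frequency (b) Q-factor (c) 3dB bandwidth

Step 1 — Resonance: ω₀ = 1/√(LC) = 1/√(0.05·1e-09) = 1.414e+05 rad/s.
Step 2 — f₀ = ω₀/(2π) = 2.251e+04 Hz.
Step 3 — Parallel Q: Q = R/(ω₀L) = 95.5/(1.414e+05·0.05) = 0.01351.
Step 4 — Bandwidth: Δω = ω₀/Q = 1.047e+07 rad/s; BW = Δω/(2π) = 1.667e+06 Hz.

(a) f₀ = 2.251e+04 Hz  (b) Q = 0.01351  (c) BW = 1.667e+06 Hz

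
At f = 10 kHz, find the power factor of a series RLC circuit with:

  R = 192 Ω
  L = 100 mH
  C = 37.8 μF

Step 1 — Angular frequency: ω = 2π·f = 2π·1e+04 = 6.283e+04 rad/s.
Step 2 — Component impedances:
  R: Z = R = 192 Ω
  L: Z = jωL = j·6.283e+04·0.1 = 0 + j6283 Ω
  C: Z = 1/(jωC) = -j/(ω·C) = 0 - j0.421 Ω
Step 3 — Series combination: Z_total = R + L + C = 192 + j6283 Ω = 6286∠88.2° Ω.
Step 4 — Power factor: PF = cos(φ) = Re(Z)/|Z| = 192/6285.7 = 0.03055.
Step 5 — Type: Im(Z) = 6283 ⇒ lagging (phase φ = 88.2°).

PF = 0.03055 (lagging, φ = 88.2°)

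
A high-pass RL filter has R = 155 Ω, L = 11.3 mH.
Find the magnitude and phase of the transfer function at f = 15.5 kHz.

Step 1 — Angular frequency: ω = 2π·1.55e+04 = 9.739e+04 rad/s.
Step 2 — Transfer function: H(jω) = jωL/(R + jωL).
Step 3 — Numerator jωL = j·1100; denominator R + jωL = 155 + j1100.
Step 4 — H = 0.9805 + j0.1381.
Step 5 — Magnitude: |H| = 0.9902 (-0.1 dB); phase: φ = 8.0°.

|H| = 0.9902 (-0.1 dB), φ = 8.0°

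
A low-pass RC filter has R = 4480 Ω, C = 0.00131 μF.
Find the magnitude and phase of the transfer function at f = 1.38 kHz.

Step 1 — Angular frequency: ω = 2π·1380 = 8671 rad/s.
Step 2 — Transfer function: H(jω) = 1/(1 + jωRC).
Step 3 — Denominator: 1 + jωRC = 1 + j·8671·4480·1.31e-09 = 1 + j0.05089.
Step 4 — H = 0.9974 - j0.05076.
Step 5 — Magnitude: |H| = 0.9987 (-0.0 dB); phase: φ = -2.9°.

|H| = 0.9987 (-0.0 dB), φ = -2.9°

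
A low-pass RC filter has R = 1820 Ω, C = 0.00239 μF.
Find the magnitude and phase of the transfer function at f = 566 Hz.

Step 1 — Angular frequency: ω = 2π·566 = 3556 rad/s.
Step 2 — Transfer function: H(jω) = 1/(1 + jωRC).
Step 3 — Denominator: 1 + jωRC = 1 + j·3556·1820·2.39e-09 = 1 + j0.01547.
Step 4 — H = 0.9998 - j0.01547.
Step 5 — Magnitude: |H| = 0.9999 (-0.0 dB); phase: φ = -0.9°.

|H| = 0.9999 (-0.0 dB), φ = -0.9°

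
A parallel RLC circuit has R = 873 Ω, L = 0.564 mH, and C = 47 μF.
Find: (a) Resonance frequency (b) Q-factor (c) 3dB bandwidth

Step 1 — Resonance: ω₀ = 1/√(LC) = 1/√(0.000564·4.7e-05) = 6142 rad/s.
Step 2 — f₀ = ω₀/(2π) = 977.5 Hz.
Step 3 — Parallel Q: Q = R/(ω₀L) = 873/(6142·0.000564) = 252.
Step 4 — Bandwidth: Δω = ω₀/Q = 24.37 rad/s; BW = Δω/(2π) = 3.879 Hz.

(a) f₀ = 977.5 Hz  (b) Q = 252  (c) BW = 3.879 Hz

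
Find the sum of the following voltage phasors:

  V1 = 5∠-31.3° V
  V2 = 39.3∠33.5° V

Step 1 — Convert each phasor to rectangular form:
  V1 = 5·(cos(-31.3°) + j·sin(-31.3°)) = 4.272 - j2.598 V
  V2 = 39.3·(cos(33.5°) + j·sin(33.5°)) = 32.77 + j21.69 V
Step 2 — Sum components: V_total = 37.04 + j19.09 V.
Step 3 — Convert to polar: |V_total| = 41.68 V, ∠V_total = 27.3°.

V_total = 41.68∠27.3° V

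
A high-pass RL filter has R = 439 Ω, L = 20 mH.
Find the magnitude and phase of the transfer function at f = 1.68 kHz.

Step 1 — Angular frequency: ω = 2π·1680 = 1.056e+04 rad/s.
Step 2 — Transfer function: H(jω) = jωL/(R + jωL).
Step 3 — Numerator jωL = j·211.1; denominator R + jωL = 439 + j211.1.
Step 4 — H = 0.1878 + j0.3906.
Step 5 — Magnitude: |H| = 0.4334 (-7.3 dB); phase: φ = 64.3°.

|H| = 0.4334 (-7.3 dB), φ = 64.3°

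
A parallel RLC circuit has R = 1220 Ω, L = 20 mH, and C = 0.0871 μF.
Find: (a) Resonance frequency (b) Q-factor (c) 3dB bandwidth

Step 1 — Resonance: ω₀ = 1/√(LC) = 1/√(0.02·8.71e-08) = 2.396e+04 rad/s.
Step 2 — f₀ = ω₀/(2π) = 3813 Hz.
Step 3 — Parallel Q: Q = R/(ω₀L) = 1220/(2.396e+04·0.02) = 2.546.
Step 4 — Bandwidth: Δω = ω₀/Q = 9411 rad/s; BW = Δω/(2π) = 1498 Hz.

(a) f₀ = 3813 Hz  (b) Q = 2.546  (c) BW = 1498 Hz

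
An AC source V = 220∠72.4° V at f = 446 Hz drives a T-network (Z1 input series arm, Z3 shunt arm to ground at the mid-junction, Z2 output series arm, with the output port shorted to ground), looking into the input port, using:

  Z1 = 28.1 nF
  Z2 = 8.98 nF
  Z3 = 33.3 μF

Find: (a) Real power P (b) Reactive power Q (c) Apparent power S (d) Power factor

Step 1 — Angular frequency: ω = 2π·f = 2π·446 = 2802 rad/s.
Step 2 — Component impedances:
  Z1: Z = 1/(jωC) = -j/(ω·C) = 0 - j1.27e+04 Ω
  Z2: Z = 1/(jωC) = -j/(ω·C) = 0 - j3.974e+04 Ω
  Z3: Z = 1/(jωC) = -j/(ω·C) = 0 - j10.72 Ω
Step 3 — With the output port shorted to ground, the output series arm Z2 runs from the junction to ground; the shunt arm Z3 also runs from the junction to ground. They appear in parallel: Z3 || Z2 = 0 - j10.71 Ω.
Step 4 — Series with input arm Z1: Z_in = Z1 + (Z3 || Z2) = 0 - j1.271e+04 Ω = 1.271e+04∠-90.0° Ω.
Step 5 — Source phasor: V = 220∠72.4° V = 66.52 + j209.7 V.
Step 6 — Current: I = V / Z = -0.0165 + j0.005234 A = 0.01731∠162.4° A.
Step 7 — Complex power: S = V·I* = 0 - j3.808 VA.
Step 8 — Real power: P = Re(S) = 0 W.
Step 9 — Reactive power: Q = Im(S) = -3.808 VAR.
Step 10 — Apparent power: |S| = 3.808 VA.
Step 11 — Power factor: PF = P/|S| = 0 (leading).

(a) P = 0 W  (b) Q = -3.808 VAR  (c) S = 3.808 VA  (d) PF = 0 (leading)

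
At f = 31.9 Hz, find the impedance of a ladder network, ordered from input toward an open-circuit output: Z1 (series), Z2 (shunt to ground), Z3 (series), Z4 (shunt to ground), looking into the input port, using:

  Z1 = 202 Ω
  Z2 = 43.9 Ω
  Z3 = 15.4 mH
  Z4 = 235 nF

Step 1 — Angular frequency: ω = 2π·f = 2π·31.9 = 200.4 rad/s.
Step 2 — Component impedances:
  Z1: Z = R = 202 Ω
  Z2: Z = R = 43.9 Ω
  Z3: Z = jωL = j·200.4·0.0154 = 0 + j3.087 Ω
  Z4: Z = 1/(jωC) = -j/(ω·C) = 0 - j2.123e+04 Ω
Step 3 — Ladder network (open output): work backward from the far end, alternating series and parallel combinations. Z_in = 245.9 - j0.09079 Ω = 245.9∠-0.0° Ω.

Z = 245.9 - j0.09079 Ω = 245.9∠-0.0° Ω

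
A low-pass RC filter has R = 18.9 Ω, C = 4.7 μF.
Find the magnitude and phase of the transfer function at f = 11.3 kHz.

Step 1 — Angular frequency: ω = 2π·1.13e+04 = 7.1e+04 rad/s.
Step 2 — Transfer function: H(jω) = 1/(1 + jωRC).
Step 3 — Denominator: 1 + jωRC = 1 + j·7.1e+04·18.9·4.7e-06 = 1 + j6.307.
Step 4 — H = 0.02452 - j0.1547.
Step 5 — Magnitude: |H| = 0.1566 (-16.1 dB); phase: φ = -81.0°.

|H| = 0.1566 (-16.1 dB), φ = -81.0°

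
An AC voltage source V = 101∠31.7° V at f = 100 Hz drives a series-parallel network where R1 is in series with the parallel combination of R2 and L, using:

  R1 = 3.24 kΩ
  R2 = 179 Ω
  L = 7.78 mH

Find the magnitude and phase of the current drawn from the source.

Step 1 — Angular frequency: ω = 2π·f = 2π·100 = 628.3 rad/s.
Step 2 — Component impedances:
  R1: Z = R = 3240 Ω
  R2: Z = R = 179 Ω
  L: Z = jωL = j·628.3·0.00778 = 0 + j4.888 Ω
Step 3 — Parallel branch: R2 || L = 1/(1/R2 + 1/L) = 0.1334 + j4.885 Ω.
Step 4 — Series with R1: Z_total = R1 + (R2 || L) = 3240 + j4.885 Ω = 3240∠0.1° Ω.
Step 5 — Source phasor: V = 101∠31.7° V = 85.93 + j53.07 V.
Step 6 — Ohm's law: I = V / Z_total = (85.93 + j53.07) / (3240 + j4.885) = 0.02655 + j0.01634 A.
Step 7 — Convert to polar: |I| = 0.03117 A, ∠I = 31.6°.

I = 0.03117∠31.6° A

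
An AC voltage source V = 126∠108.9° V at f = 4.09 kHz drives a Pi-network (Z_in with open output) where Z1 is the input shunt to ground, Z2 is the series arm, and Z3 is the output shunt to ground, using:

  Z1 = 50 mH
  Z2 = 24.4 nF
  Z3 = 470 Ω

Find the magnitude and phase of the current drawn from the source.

Step 1 — Angular frequency: ω = 2π·f = 2π·4090 = 2.57e+04 rad/s.
Step 2 — Component impedances:
  Z1: Z = jωL = j·2.57e+04·0.05 = 0 + j1285 Ω
  Z2: Z = 1/(jωC) = -j/(ω·C) = 0 - j1595 Ω
  Z3: Z = R = 470 Ω
Step 3 — With open output, the series arm Z2 and the output shunt Z3 appear in series to ground: Z2 + Z3 = 470 - j1595 Ω.
Step 4 — Parallel with input shunt Z1: Z_in = Z1 || (Z2 + Z3) = 2448 + j2899 Ω = 3795∠49.8° Ω.
Step 5 — Source phasor: V = 126∠108.9° V = -40.81 + j119.2 V.
Step 6 — Ohm's law: I = V / Z_total = (-40.81 + j119.2) / (2448 + j2899) = 0.01706 + j0.02849 A.
Step 7 — Convert to polar: |I| = 0.0332 A, ∠I = 59.1°.

I = 0.0332∠59.1° A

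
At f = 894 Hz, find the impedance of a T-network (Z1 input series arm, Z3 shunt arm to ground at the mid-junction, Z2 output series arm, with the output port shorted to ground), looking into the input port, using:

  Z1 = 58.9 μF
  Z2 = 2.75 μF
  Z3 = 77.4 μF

Step 1 — Angular frequency: ω = 2π·f = 2π·894 = 5617 rad/s.
Step 2 — Component impedances:
  Z1: Z = 1/(jωC) = -j/(ω·C) = 0 - j3.023 Ω
  Z2: Z = 1/(jωC) = -j/(ω·C) = 0 - j64.74 Ω
  Z3: Z = 1/(jωC) = -j/(ω·C) = 0 - j2.3 Ω
Step 3 — With the output port shorted to ground, the output series arm Z2 runs from the junction to ground; the shunt arm Z3 also runs from the junction to ground. They appear in parallel: Z3 || Z2 = 0 - j2.221 Ω.
Step 4 — Series with input arm Z1: Z_in = Z1 + (Z3 || Z2) = 0 - j5.244 Ω = 5.244∠-90.0° Ω.

Z = 0 - j5.244 Ω = 5.244∠-90.0° Ω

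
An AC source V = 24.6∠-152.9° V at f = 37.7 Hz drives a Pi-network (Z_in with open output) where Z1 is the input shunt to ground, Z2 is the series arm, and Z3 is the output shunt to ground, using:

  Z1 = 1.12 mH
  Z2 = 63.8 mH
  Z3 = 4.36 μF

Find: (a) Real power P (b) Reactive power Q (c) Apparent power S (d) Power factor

Step 1 — Angular frequency: ω = 2π·f = 2π·37.7 = 236.9 rad/s.
Step 2 — Component impedances:
  Z1: Z = jωL = j·236.9·0.00112 = 0 + j0.2653 Ω
  Z2: Z = jωL = j·236.9·0.0638 = 0 + j15.11 Ω
  Z3: Z = 1/(jωC) = -j/(ω·C) = 0 - j968.3 Ω
Step 3 — With open output, the series arm Z2 and the output shunt Z3 appear in series to ground: Z2 + Z3 = 0 - j953.1 Ω.
Step 4 — Parallel with input shunt Z1: Z_in = Z1 || (Z2 + Z3) = 0 + j0.2654 Ω = 0.2654∠90.0° Ω.
Step 5 — Source phasor: V = 24.6∠-152.9° V = -21.9 - j11.21 V.
Step 6 — Current: I = V / Z = -42.23 + j82.52 A = 92.7∠117.1° A.
Step 7 — Complex power: S = V·I* = 0 + j2280 VA.
Step 8 — Real power: P = Re(S) = 0 W.
Step 9 — Reactive power: Q = Im(S) = 2280 VAR.
Step 10 — Apparent power: |S| = 2280 VA.
Step 11 — Power factor: PF = P/|S| = 0 (lagging).

(a) P = 0 W  (b) Q = 2280 VAR  (c) S = 2280 VA  (d) PF = 0 (lagging)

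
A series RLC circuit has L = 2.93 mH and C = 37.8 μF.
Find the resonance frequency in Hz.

Step 1 — Resonance condition Im(Z)=0 gives ω₀ = 1/√(LC).
Step 2 — ω₀ = 1/√(0.00293·3.78e-05) = 3005 rad/s.
Step 3 — f₀ = ω₀/(2π) = 478.2 Hz.

f₀ = 478.2 Hz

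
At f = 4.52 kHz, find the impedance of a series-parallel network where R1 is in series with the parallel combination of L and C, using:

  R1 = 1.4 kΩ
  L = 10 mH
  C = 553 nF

Step 1 — Angular frequency: ω = 2π·f = 2π·4520 = 2.84e+04 rad/s.
Step 2 — Component impedances:
  R1: Z = R = 1400 Ω
  L: Z = jωL = j·2.84e+04·0.01 = 0 + j284 Ω
  C: Z = 1/(jωC) = -j/(ω·C) = 0 - j63.67 Ω
Step 3 — Parallel branch: L || C = 1/(1/L + 1/C) = 0 - j82.07 Ω.
Step 4 — Series with R1: Z_total = R1 + (L || C) = 1400 - j82.07 Ω = 1402∠-3.4° Ω.

Z = 1400 - j82.07 Ω = 1402∠-3.4° Ω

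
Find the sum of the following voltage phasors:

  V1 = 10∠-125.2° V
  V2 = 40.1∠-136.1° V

Step 1 — Convert each phasor to rectangular form:
  V1 = 10·(cos(-125.2°) + j·sin(-125.2°)) = -5.764 - j8.171 V
  V2 = 40.1·(cos(-136.1°) + j·sin(-136.1°)) = -28.89 - j27.81 V
Step 2 — Sum components: V_total = -34.66 - j35.98 V.
Step 3 — Convert to polar: |V_total| = 49.96 V, ∠V_total = -133.9°.

V_total = 49.96∠-133.9° V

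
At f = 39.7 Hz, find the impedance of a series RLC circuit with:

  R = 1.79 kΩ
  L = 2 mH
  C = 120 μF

Step 1 — Angular frequency: ω = 2π·f = 2π·39.7 = 249.4 rad/s.
Step 2 — Component impedances:
  R: Z = R = 1790 Ω
  L: Z = jωL = j·249.4·0.002 = 0 + j0.4989 Ω
  C: Z = 1/(jωC) = -j/(ω·C) = 0 - j33.41 Ω
Step 3 — Series combination: Z_total = R + L + C = 1790 - j32.91 Ω = 1790∠-1.1° Ω.

Z = 1790 - j32.91 Ω = 1790∠-1.1° Ω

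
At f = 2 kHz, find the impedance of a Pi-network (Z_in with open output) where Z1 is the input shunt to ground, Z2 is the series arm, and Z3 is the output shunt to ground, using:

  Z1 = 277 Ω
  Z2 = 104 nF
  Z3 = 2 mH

Step 1 — Angular frequency: ω = 2π·f = 2π·2000 = 1.257e+04 rad/s.
Step 2 — Component impedances:
  Z1: Z = R = 277 Ω
  Z2: Z = 1/(jωC) = -j/(ω·C) = 0 - j765.2 Ω
  Z3: Z = jωL = j·1.257e+04·0.002 = 0 + j25.13 Ω
Step 3 — With open output, the series arm Z2 and the output shunt Z3 appear in series to ground: Z2 + Z3 = 0 - j740 Ω.
Step 4 — Parallel with input shunt Z1: Z_in = Z1 || (Z2 + Z3) = 243 - j90.94 Ω = 259.4∠-20.5° Ω.

Z = 243 - j90.94 Ω = 259.4∠-20.5° Ω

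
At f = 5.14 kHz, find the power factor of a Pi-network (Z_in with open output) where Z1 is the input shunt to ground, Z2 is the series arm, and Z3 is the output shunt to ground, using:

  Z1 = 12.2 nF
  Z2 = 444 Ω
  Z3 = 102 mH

Step 1 — Angular frequency: ω = 2π·f = 2π·5140 = 3.23e+04 rad/s.
Step 2 — Component impedances:
  Z1: Z = 1/(jωC) = -j/(ω·C) = 0 - j2538 Ω
  Z2: Z = R = 444 Ω
  Z3: Z = jωL = j·3.23e+04·0.102 = 0 + j3294 Ω
Step 3 — With open output, the series arm Z2 and the output shunt Z3 appear in series to ground: Z2 + Z3 = 444 + j3294 Ω.
Step 4 — Parallel with input shunt Z1: Z_in = Z1 || (Z2 + Z3) = 3720 - j8873 Ω = 9621∠-67.3° Ω.
Step 5 — Power factor: PF = cos(φ) = Re(Z)/|Z| = 3720/9621.2 = 0.3866.
Step 6 — Type: Im(Z) = -8873 ⇒ leading (phase φ = -67.3°).

PF = 0.3866 (leading, φ = -67.3°)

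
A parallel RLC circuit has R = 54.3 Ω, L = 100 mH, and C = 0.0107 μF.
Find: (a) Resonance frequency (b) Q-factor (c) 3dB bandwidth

Step 1 — Resonance: ω₀ = 1/√(LC) = 1/√(0.1·1.07e-08) = 3.057e+04 rad/s.
Step 2 — f₀ = ω₀/(2π) = 4866 Hz.
Step 3 — Parallel Q: Q = R/(ω₀L) = 54.3/(3.057e+04·0.1) = 0.01776.
Step 4 — Bandwidth: Δω = ω₀/Q = 1.721e+06 rad/s; BW = Δω/(2π) = 2.739e+05 Hz.

(a) f₀ = 4866 Hz  (b) Q = 0.01776  (c) BW = 2.739e+05 Hz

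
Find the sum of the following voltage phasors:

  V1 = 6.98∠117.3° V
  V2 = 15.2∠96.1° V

Step 1 — Convert each phasor to rectangular form:
  V1 = 6.98·(cos(117.3°) + j·sin(117.3°)) = -3.201 + j6.203 V
  V2 = 15.2·(cos(96.1°) + j·sin(96.1°)) = -1.615 + j15.11 V
Step 2 — Sum components: V_total = -4.817 + j21.32 V.
Step 3 — Convert to polar: |V_total| = 21.85 V, ∠V_total = 102.7°.

V_total = 21.85∠102.7° V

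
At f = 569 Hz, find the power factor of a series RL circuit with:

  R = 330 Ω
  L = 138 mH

Step 1 — Angular frequency: ω = 2π·f = 2π·569 = 3575 rad/s.
Step 2 — Component impedances:
  R: Z = R = 330 Ω
  L: Z = jωL = j·3575·0.138 = 0 + j493.4 Ω
Step 3 — Series combination: Z_total = R + L = 330 + j493.4 Ω = 593.6∠56.2° Ω.
Step 4 — Power factor: PF = cos(φ) = Re(Z)/|Z| = 330/593.56 = 0.556.
Step 5 — Type: Im(Z) = 493.4 ⇒ lagging (phase φ = 56.2°).

PF = 0.556 (lagging, φ = 56.2°)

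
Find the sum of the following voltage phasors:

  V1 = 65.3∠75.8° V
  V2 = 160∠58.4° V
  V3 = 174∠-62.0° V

Step 1 — Convert each phasor to rectangular form:
  V1 = 65.3·(cos(75.8°) + j·sin(75.8°)) = 16.02 + j63.3 V
  V2 = 160·(cos(58.4°) + j·sin(58.4°)) = 83.84 + j136.3 V
  V3 = 174·(cos(-62.0°) + j·sin(-62.0°)) = 81.69 - j153.6 V
Step 2 — Sum components: V_total = 181.5 + j45.95 V.
Step 3 — Convert to polar: |V_total| = 187.3 V, ∠V_total = 14.2°.

V_total = 187.3∠14.2° V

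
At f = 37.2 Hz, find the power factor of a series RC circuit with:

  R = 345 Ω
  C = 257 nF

Step 1 — Angular frequency: ω = 2π·f = 2π·37.2 = 233.7 rad/s.
Step 2 — Component impedances:
  R: Z = R = 345 Ω
  C: Z = 1/(jωC) = -j/(ω·C) = 0 - j1.665e+04 Ω
Step 3 — Series combination: Z_total = R + C = 345 - j1.665e+04 Ω = 1.665e+04∠-88.8° Ω.
Step 4 — Power factor: PF = cos(φ) = Re(Z)/|Z| = 345/1.665e+04 = 0.02072.
Step 5 — Type: Im(Z) = -1.665e+04 ⇒ leading (phase φ = -88.8°).

PF = 0.02072 (leading, φ = -88.8°)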